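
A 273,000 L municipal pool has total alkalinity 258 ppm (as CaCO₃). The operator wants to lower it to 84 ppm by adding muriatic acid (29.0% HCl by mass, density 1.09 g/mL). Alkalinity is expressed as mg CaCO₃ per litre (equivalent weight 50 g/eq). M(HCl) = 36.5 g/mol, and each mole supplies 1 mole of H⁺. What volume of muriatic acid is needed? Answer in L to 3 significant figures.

110 L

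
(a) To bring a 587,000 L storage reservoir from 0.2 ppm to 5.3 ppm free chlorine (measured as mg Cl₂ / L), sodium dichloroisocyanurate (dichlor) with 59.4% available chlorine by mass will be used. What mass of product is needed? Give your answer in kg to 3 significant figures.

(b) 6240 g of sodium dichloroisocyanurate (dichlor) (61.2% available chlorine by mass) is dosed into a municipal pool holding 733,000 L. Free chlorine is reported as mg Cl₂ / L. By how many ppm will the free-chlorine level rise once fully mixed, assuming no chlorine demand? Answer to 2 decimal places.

(a) 5.04 kg; (b) 5.21 ppm

(a) Chlorine deficit: 5.3 − 0.2 = 5.1 ppm = 5.1 mg/L as Cl₂.
(a) Cl₂ equivalent needed: 5.1 mg/L × 587,000 L = 2,994,000 mg = 2994 g.
(a) Product at 59.4% available chlorine: 2994 / 0.594 = 5040 g.

(b) Available chlorine delivered: 6240 g × 0.612 = 3819 g as Cl₂.
(b) Concentration rise: 3819 g / 733,000 L = 5.21 mg/L = 5.21 ppm.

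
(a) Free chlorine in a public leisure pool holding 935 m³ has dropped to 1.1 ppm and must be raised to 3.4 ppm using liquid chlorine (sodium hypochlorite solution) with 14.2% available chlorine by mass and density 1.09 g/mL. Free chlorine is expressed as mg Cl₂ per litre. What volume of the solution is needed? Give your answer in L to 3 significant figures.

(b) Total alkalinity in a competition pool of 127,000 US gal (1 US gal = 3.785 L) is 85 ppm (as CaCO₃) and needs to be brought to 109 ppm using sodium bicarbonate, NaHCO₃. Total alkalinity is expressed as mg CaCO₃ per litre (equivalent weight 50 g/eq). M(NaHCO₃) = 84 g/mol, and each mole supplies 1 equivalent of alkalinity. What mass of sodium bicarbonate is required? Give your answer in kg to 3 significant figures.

(a) 13.9 L; (b) 19.4 kg

(a) Volume: 935 m³ = 935,000 L.
(a) Chlorine deficit: 3.4 − 1.1 = 2.3 ppm = 2.3 mg/L as Cl₂.
(a) Cl₂ equivalent needed: 2.3 mg/L × 935,000 L = 2,150,000 mg = 2150 g.
(a) Product at 14.2% available chlorine: 2150 / 0.142 = 15,140 g.
(a) Volume at density 1.09 g/mL: 15,140 g ÷ 1.09 g/mL = 13,890 mL.

(b) Volume: 127,000 US gal × 3.785 L/gal = 480,695 L.
(b) Alkalinity to add: (109 − 85) = 24 mg/L as CaCO₃ × 480,695 L = 11,540 g as CaCO₃.
(b) Equivalents: 11,540 g ÷ 50 g/eq = 230.7 eq.
(b) NaHCO₃ supplies 1 eq per mole → 230.7 mol.
(b) Mass: 230.7 mol × 84 g/mol = 19,380 g.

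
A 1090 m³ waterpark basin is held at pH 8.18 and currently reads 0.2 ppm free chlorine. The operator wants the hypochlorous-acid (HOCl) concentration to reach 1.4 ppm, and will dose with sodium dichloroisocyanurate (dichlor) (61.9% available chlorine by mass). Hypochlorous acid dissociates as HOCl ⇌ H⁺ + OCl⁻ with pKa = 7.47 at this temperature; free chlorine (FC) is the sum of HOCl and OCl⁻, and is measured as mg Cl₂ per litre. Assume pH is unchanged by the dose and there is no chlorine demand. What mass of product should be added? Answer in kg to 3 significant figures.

14.8 kg

Volume: 1090 m³ = 1,090,000 L.
[OCl⁻]/[HOCl] = 10^(pH − pKa) = 10^(8.18 − 7.47) = 5.129; fraction as HOCl = 1/(1 + 5.129) = 0.1632.
Free chlorine required for 1.4 ppm HOCl: 1.4 / 0.1632 = 8.58 ppm.
FC to add: 8.58 − 0.2 = 8.38 mg/L as Cl₂.
Cl₂ equivalent: 8.38 mg/L × 1,090,000 L = 9134 g.
Product at 61.9% available Cl: 9134 / 0.619 = 14,760 g.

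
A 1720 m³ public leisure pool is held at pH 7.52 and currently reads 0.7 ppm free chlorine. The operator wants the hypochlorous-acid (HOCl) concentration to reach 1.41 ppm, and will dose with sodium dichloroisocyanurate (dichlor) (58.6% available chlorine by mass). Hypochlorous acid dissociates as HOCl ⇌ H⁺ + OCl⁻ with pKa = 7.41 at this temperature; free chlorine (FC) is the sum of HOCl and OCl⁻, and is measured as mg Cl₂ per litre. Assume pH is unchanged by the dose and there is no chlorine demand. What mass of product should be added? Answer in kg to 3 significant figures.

Volume: 1720 m³ = 1,720,000 L.
[OCl⁻]/[HOCl] = 10^(pH − pKa) = 10^(7.52 − 7.41) = 1.288; fraction as HOCl = 1/(1 + 1.288) = 0.437.
Free chlorine required for 1.41 ppm HOCl: 1.41 / 0.437 = 3.226 ppm.
FC to add: 3.226 − 0.7 = 2.526 mg/L as Cl₂.
Cl₂ equivalent: 2.526 mg/L × 1,720,000 L = 4345 g.
Product at 58.6% available Cl: 4345 / 0.586 = 7415 g.

7.42 kg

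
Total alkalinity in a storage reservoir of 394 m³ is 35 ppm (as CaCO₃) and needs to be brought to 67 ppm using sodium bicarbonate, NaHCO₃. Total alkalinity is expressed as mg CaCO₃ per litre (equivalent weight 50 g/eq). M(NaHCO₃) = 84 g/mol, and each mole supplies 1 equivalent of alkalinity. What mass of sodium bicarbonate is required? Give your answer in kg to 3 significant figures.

Volume: 394 m³ = 394,000 L.
Alkalinity to add: (67 − 35) = 32 mg/L as CaCO₃ × 394,000 L = 12,610 g as CaCO₃.
Equivalents: 12,610 g ÷ 50 g/eq = 252.2 eq.
NaHCO₃ supplies 1 eq per mole → 252.2 mol.
Mass: 252.2 mol × 84 g/mol = 21,180 g.

21.2 kg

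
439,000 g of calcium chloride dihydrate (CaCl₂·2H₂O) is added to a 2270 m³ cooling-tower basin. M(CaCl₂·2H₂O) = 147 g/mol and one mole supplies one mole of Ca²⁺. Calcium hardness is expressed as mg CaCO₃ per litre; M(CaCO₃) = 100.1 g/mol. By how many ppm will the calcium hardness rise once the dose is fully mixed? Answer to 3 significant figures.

Volume: 2270 m³ = 2,270,000 L.
Moles of Ca²⁺: 439,000 g ÷ 147 g/mol = 2986 mol.
As CaCO₃: 2986 mol × 100.1 g/mol = 298,900 g.
Rise: 298,900 g / 2,270,000 L × 1000 = 131.7 mg/L.

132 ppm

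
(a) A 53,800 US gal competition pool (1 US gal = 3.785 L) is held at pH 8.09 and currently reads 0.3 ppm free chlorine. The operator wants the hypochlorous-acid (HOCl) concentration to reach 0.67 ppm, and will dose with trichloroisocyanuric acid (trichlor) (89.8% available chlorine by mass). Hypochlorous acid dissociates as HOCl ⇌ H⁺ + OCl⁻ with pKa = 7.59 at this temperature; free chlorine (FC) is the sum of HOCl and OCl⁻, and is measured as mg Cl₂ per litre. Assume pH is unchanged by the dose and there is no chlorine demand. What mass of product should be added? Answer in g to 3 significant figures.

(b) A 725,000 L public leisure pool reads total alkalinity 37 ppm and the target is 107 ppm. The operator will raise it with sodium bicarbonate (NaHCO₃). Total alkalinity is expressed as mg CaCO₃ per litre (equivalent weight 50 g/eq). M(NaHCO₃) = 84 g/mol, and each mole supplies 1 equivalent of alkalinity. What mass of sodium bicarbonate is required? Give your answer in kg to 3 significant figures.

(a) 564 g; (b) 85.3 kg

(a) Volume: 53,800 US gal × 3.785 L/gal = 203,633 L.
(a) [OCl⁻]/[HOCl] = 10^(pH − pKa) = 10^(8.09 − 7.59) = 3.162; fraction as HOCl = 1/(1 + 3.162) = 0.2403.
(a) Free chlorine required for 0.67 ppm HOCl: 0.67 / 0.2403 = 2.789 ppm.
(a) FC to add: 2.789 − 0.3 = 2.489 mg/L as Cl₂.
(a) Cl₂ equivalent: 2.489 mg/L × 203,633 L = 506.8 g.
(a) Product at 89.8% available Cl: 506.8 / 0.898 = 564.4 g.

(b) Alkalinity to add: (107 − 37) = 70 mg/L as CaCO₃ × 725,000 L = 50,750 g as CaCO₃.
(b) Equivalents: 50,750 g ÷ 50 g/eq = 1015 eq.
(b) NaHCO₃ supplies 1 eq per mole → 1015 mol.
(b) Mass: 1015 mol × 84 g/mol = 85,260 g.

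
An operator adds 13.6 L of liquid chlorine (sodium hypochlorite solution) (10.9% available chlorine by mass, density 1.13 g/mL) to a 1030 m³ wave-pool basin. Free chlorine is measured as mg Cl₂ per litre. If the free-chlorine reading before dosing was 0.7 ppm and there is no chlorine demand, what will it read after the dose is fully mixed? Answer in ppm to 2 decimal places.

Volume: 1030 m³ = 1,030,000 L.
Mass of solution: 13.6 L × 1000 mL/L × 1.13 g/mL = 15,370 g.
Available chlorine delivered: 15,370 g × 0.109 = 1675 g as Cl₂.
Concentration rise: 1675 g / 1,030,000 L = 1.626 mg/L = 1.63 ppm.
Final FC: 0.7 + 1.63 = 2.33 ppm.

2.33 ppm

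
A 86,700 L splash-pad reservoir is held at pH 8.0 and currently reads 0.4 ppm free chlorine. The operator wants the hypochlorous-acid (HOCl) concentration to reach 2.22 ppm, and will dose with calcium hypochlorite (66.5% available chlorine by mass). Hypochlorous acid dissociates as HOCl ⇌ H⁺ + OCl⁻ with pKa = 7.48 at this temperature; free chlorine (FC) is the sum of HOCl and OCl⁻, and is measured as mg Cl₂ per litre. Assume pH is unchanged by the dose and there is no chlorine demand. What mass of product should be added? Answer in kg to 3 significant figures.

[OCl⁻]/[HOCl] = 10^(pH − pKa) = 10^(8.0 − 7.48) = 3.311; fraction as HOCl = 1/(1 + 3.311) = 0.2319.
Free chlorine required for 2.22 ppm HOCl: 2.22 / 0.2319 = 9.571 ppm.
FC to add: 9.571 − 0.4 = 9.171 mg/L as Cl₂.
Cl₂ equivalent: 9.171 mg/L × 86,700 L = 795.1 g.
Product at 66.5% available Cl: 795.1 / 0.665 = 1196 g.

1.20 kg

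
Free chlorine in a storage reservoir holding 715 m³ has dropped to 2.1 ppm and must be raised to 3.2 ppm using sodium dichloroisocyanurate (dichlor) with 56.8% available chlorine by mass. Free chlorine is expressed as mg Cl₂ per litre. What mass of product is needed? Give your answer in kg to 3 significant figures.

Volume: 715 m³ = 715,000 L.
Chlorine deficit: 3.2 − 2.1 = 1.1 ppm = 1.1 mg/L as Cl₂.
Cl₂ equivalent needed: 1.1 mg/L × 715,000 L = 786,500 mg = 786.5 g.
Product at 56.8% available chlorine: 786.5 / 0.568 = 1385 g.

1.38 kg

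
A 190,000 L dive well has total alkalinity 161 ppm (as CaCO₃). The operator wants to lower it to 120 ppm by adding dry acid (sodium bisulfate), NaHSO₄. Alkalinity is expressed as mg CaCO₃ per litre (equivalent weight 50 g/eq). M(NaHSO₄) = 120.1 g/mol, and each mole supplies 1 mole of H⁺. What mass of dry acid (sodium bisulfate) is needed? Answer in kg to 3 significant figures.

18.7 kg

Alkalinity to neutralize: (161 − 120) = 41 mg/L as CaCO₃ × 190,000 L = 7790 g as CaCO₃.
Equivalents of H⁺ required: 7790 ÷ 50 g/eq = 155.8 eq = 155.8 mol NaHSO₄.
Mass of NaHSO₄: 155.8 × 120.1 = 18,710 g.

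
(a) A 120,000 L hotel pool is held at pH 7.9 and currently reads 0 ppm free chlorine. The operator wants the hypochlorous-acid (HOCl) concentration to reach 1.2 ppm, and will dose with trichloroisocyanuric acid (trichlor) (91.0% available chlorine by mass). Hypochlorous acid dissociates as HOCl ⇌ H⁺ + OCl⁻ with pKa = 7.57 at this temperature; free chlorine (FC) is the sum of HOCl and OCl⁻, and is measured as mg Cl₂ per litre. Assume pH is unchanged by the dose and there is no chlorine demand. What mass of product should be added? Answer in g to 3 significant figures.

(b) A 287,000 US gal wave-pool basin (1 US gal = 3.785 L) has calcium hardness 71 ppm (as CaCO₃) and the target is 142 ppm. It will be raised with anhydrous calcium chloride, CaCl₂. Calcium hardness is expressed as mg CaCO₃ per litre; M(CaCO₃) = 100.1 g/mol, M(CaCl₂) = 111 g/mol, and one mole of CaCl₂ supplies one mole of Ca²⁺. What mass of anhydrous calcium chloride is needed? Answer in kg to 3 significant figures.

(a) [OCl⁻]/[HOCl] = 10^(pH − pKa) = 10^(7.9 − 7.57) = 2.138; fraction as HOCl = 1/(1 + 2.138) = 0.3187.
(a) Free chlorine required for 1.2 ppm HOCl: 1.2 / 0.3187 = 3.766 ppm.
(a) FC to add: 3.766 − 0 = 3.766 mg/L as Cl₂.
(a) Cl₂ equivalent: 3.766 mg/L × 120,000 L = 451.9 g.
(a) Product at 91.0% available Cl: 451.9 / 0.91 = 496.6 g.

(b) Volume: 287,000 US gal × 3.785 L/gal = 1,086,295 L.
(b) Hardness to add: (142 − 71) = 71 mg/L as CaCO₃ × 1,086,295 L = 77,130 g as CaCO₃.
(b) Moles of Ca²⁺ (1 mol Ca²⁺ ≡ 1 mol CaCO₃): 77,130 / 100.1 g/mol = 770.5 mol.
(b) Mass of CaCl₂: 770.5 × 111 = 85,530 g.

(a) 497 g; (b) 85.5 kg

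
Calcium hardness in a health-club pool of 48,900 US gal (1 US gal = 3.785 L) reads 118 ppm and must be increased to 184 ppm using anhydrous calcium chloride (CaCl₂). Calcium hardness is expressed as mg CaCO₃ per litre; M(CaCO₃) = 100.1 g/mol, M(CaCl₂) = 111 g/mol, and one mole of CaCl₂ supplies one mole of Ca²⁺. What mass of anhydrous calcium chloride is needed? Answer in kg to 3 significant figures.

13.5 kg

Volume: 48,900 US gal × 3.785 L/gal = 185,086 L.
Hardness to add: (184 − 118) = 66 mg/L as CaCO₃ × 185,086 L = 12,220 g as CaCO₃.
Moles of Ca²⁺ (1 mol Ca²⁺ ≡ 1 mol CaCO₃): 12,220 / 100.1 g/mol = 122 mol.
Mass of CaCl₂: 122 × 111 = 13,550 g.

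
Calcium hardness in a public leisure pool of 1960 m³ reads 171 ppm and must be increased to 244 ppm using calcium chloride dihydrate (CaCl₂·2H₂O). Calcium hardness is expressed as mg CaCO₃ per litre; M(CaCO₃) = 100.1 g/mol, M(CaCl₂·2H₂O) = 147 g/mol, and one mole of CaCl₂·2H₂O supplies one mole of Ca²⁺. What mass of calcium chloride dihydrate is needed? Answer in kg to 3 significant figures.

Volume: 1960 m³ = 1,960,000 L.
Hardness to add: (244 − 171) = 73 mg/L as CaCO₃ × 1,960,000 L = 143,100 g as CaCO₃.
Moles of Ca²⁺ (1 mol Ca²⁺ ≡ 1 mol CaCO₃): 143,100 / 100.1 g/mol = 1429 mol.
Mass of CaCl₂·2H₂O: 1429 × 147 = 210,100 g.

210 kg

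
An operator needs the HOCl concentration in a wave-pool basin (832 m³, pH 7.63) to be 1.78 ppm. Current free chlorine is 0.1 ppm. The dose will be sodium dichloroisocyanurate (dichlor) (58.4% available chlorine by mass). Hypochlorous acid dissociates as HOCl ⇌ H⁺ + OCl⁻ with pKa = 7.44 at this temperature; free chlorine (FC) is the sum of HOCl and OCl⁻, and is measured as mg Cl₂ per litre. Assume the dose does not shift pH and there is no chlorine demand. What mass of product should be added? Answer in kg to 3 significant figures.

6.32 kg

Volume: 832 m³ = 832,000 L.
[OCl⁻]/[HOCl] = 10^(pH − pKa) = 10^(7.63 − 7.44) = 1.549; fraction as HOCl = 1/(1 + 1.549) = 0.3923.
Free chlorine required for 1.78 ppm HOCl: 1.78 / 0.3923 = 4.537 ppm.
FC to add: 4.537 − 0.1 = 4.437 mg/L as Cl₂.
Cl₂ equivalent: 4.437 mg/L × 832,000 L = 3691 g.
Product at 58.4% available Cl: 3691 / 0.584 = 6321 g.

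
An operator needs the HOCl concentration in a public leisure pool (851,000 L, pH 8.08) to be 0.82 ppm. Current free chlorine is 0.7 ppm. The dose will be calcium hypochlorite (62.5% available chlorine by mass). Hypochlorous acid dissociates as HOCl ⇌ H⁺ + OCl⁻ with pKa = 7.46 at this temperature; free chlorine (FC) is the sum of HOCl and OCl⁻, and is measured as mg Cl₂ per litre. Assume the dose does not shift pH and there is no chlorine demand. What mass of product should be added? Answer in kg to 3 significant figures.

4.82 kg

[OCl⁻]/[HOCl] = 10^(pH − pKa) = 10^(8.08 − 7.46) = 4.169; fraction as HOCl = 1/(1 + 4.169) = 0.1935.
Free chlorine required for 0.82 ppm HOCl: 0.82 / 0.1935 = 4.238 ppm.
FC to add: 4.238 − 0.7 = 3.538 mg/L as Cl₂.
Cl₂ equivalent: 3.538 mg/L × 851,000 L = 3011 g.
Product at 62.5% available Cl: 3011 / 0.625 = 4818 g.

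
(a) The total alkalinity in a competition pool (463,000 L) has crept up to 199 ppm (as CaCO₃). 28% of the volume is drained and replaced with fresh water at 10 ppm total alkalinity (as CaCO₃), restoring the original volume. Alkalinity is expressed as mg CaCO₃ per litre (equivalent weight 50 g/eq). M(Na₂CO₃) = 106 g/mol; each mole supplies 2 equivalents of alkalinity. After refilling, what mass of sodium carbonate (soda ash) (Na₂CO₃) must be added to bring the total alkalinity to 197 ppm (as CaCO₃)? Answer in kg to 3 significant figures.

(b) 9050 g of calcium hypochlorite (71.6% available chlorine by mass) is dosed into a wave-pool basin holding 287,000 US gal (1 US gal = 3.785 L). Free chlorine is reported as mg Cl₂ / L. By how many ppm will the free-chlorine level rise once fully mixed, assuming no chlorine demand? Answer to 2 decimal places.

(a) After draining 28% and refilling: 199 × 0.72 + 10 × 0.28 = 146.08 ppm.
(a) Deficit to target: 197 − 146.08 = 50.92 mg/L.
(a) As CaCO₃: 50.92 mg/L × 463,000 L = 23,580 g; ÷ 50 g/eq ÷ 2 = 235.8 mol Na₂CO₃.
(a) Mass: 235.8 × 106 = 24,990 g.

(b) Volume: 287,000 US gal × 3.785 L/gal = 1,086,295 L.
(b) Available chlorine delivered: 9050 g × 0.716 = 6480 g as Cl₂.
(b) Concentration rise: 6480 g / 1,086,295 L = 5.965 mg/L = 5.97 ppm.

(a) 25.0 kg; (b) 5.97 ppm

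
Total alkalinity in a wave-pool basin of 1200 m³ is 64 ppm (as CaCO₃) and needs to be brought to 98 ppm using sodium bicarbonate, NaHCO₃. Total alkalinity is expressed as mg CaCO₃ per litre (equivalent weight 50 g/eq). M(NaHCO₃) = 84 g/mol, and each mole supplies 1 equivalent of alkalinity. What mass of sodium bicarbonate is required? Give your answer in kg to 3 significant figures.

Volume: 1200 m³ = 1,200,000 L.
Alkalinity to add: (98 − 64) = 34 mg/L as CaCO₃ × 1,200,000 L = 40,800 g as CaCO₃.
Equivalents: 40,800 g ÷ 50 g/eq = 816 eq.
NaHCO₃ supplies 1 eq per mole → 816 mol.
Mass: 816 mol × 84 g/mol = 68,540 g.

68.5 kg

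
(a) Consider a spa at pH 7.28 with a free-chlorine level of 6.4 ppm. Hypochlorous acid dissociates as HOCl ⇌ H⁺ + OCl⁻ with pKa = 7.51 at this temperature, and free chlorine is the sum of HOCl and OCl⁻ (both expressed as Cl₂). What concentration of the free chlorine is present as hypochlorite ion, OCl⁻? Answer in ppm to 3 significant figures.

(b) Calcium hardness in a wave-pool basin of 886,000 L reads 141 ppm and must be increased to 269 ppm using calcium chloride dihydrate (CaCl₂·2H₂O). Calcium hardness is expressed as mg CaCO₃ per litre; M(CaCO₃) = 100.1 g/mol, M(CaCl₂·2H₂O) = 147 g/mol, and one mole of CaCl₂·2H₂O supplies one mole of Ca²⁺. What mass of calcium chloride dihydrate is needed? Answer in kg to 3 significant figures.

(a) [OCl⁻]/[HOCl] = 10^(pH − pKa) = 10^(7.28 − 7.51) = 10^-0.23 = 0.5888.
(a) Fraction as HOCl = 1 / (1 + 0.5888) = 0.6294.
(a) OCl⁻ = (1 − 0.6294) × 6.4 ppm = 2.372 ppm.

(b) Hardness to add: (269 − 141) = 128 mg/L as CaCO₃ × 886,000 L = 113,400 g as CaCO₃.
(b) Moles of Ca²⁺ (1 mol Ca²⁺ ≡ 1 mol CaCO₃): 113,400 / 100.1 g/mol = 1133 mol.
(b) Mass of CaCl₂·2H₂O: 1133 × 147 = 166,500 g.

(a) 2.37 ppm; (b) 167 kg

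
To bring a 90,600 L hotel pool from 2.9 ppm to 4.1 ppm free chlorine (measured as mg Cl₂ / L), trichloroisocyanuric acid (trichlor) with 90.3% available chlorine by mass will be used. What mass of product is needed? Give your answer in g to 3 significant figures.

Chlorine deficit: 4.1 − 2.9 = 1.2 ppm = 1.2 mg/L as Cl₂.
Cl₂ equivalent needed: 1.2 mg/L × 90,600 L = 108,700 mg = 108.7 g.
Product at 90.3% available chlorine: 108.7 / 0.903 = 120.4 g.

120 g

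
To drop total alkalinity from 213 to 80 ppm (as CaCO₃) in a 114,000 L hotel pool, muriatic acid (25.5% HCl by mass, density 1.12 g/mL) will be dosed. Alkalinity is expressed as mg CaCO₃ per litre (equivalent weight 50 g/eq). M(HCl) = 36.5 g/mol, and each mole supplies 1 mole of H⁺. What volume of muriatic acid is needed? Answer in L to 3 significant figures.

Alkalinity to neutralize: (213 − 80) = 133 mg/L as CaCO₃ × 114,000 L = 15,160 g as CaCO₃.
Equivalents of H⁺ required: 15,160 ÷ 50 g/eq = 303.2 eq = 303.2 mol HCl.
Mass of HCl: 303.2 × 36.5 = 11,070 g.
Mass of 25.5% solution: 11,070 / 0.255 = 43,400 g.
Volume: 43,400 g ÷ 1.12 g/mL = 38,750 mL.

38.8 L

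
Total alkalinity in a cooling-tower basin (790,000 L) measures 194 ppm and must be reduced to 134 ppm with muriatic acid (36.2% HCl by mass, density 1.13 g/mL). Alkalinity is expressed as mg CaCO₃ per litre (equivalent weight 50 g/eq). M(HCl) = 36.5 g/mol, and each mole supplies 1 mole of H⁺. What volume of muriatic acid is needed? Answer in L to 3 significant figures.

84.6 L

Alkalinity to neutralize: (194 − 134) = 60 mg/L as CaCO₃ × 790,000 L = 47,400 g as CaCO₃.
Equivalents of H⁺ required: 47,400 ÷ 50 g/eq = 948 eq = 948 mol HCl.
Mass of HCl: 948 × 36.5 = 34,600 g.
Mass of 36.2% solution: 34,600 / 0.362 = 95,590 g.
Volume: 95,590 g ÷ 1.13 g/mL = 84,590 mL.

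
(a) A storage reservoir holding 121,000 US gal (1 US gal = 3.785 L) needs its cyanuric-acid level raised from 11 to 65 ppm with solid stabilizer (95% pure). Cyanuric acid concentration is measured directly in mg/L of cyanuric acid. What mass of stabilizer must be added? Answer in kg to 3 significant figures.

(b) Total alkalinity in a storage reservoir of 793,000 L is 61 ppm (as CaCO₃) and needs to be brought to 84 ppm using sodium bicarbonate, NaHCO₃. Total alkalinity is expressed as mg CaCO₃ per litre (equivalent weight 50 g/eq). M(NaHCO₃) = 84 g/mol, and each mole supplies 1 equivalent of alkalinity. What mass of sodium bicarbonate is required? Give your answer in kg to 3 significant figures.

(a) 26.0 kg; (b) 30.6 kg

(a) Volume: 121,000 US gal × 3.785 L/gal = 457,985 L.
(a) CYA to add: (65 − 11) = 54 mg/L × 457,985 L = 24,730 g cyanuric acid.
(a) At 95% purity: 24,730 / 0.95 = 26,030 g product.

(b) Alkalinity to add: (84 − 61) = 23 mg/L as CaCO₃ × 793,000 L = 18,240 g as CaCO₃.
(b) Equivalents: 18,240 g ÷ 50 g/eq = 364.8 eq.
(b) NaHCO₃ supplies 1 eq per mole → 364.8 mol.
(b) Mass: 364.8 mol × 84 g/mol = 30,640 g.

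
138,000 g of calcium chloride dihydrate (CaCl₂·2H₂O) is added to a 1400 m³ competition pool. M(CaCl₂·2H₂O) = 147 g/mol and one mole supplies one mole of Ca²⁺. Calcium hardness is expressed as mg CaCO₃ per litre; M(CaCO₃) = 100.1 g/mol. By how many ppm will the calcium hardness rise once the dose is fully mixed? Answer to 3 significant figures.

Volume: 1400 m³ = 1,400,000 L.
Moles of Ca²⁺: 138,000 g ÷ 147 g/mol = 938.8 mol.
As CaCO₃: 938.8 mol × 100.1 g/mol = 93,970 g.
Rise: 93,970 g / 1,400,000 L × 1000 = 67.12 mg/L.

67.1 ppm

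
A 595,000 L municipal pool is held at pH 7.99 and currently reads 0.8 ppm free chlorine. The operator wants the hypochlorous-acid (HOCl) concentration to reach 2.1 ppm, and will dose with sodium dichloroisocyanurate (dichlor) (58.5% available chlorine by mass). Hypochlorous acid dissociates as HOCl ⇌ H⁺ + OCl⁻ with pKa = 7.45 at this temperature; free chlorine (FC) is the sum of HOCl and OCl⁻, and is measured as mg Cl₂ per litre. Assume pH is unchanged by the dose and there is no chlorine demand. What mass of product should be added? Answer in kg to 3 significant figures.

8.73 kg

[OCl⁻]/[HOCl] = 10^(pH − pKa) = 10^(7.99 − 7.45) = 3.467; fraction as HOCl = 1/(1 + 3.467) = 0.2238.
Free chlorine required for 2.1 ppm HOCl: 2.1 / 0.2238 = 9.381 ppm.
FC to add: 9.381 − 0.8 = 8.581 mg/L as Cl₂.
Cl₂ equivalent: 8.581 mg/L × 595,000 L = 5106 g.
Product at 58.5% available Cl: 5106 / 0.585 = 8728 g.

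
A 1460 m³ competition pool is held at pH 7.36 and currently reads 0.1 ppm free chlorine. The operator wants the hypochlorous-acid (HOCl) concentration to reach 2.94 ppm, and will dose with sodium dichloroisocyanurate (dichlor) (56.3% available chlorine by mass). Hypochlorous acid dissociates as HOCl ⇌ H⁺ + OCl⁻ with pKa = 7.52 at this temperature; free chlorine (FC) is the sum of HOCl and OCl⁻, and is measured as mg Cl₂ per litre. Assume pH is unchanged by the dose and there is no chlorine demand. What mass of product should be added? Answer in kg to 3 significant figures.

12.6 kg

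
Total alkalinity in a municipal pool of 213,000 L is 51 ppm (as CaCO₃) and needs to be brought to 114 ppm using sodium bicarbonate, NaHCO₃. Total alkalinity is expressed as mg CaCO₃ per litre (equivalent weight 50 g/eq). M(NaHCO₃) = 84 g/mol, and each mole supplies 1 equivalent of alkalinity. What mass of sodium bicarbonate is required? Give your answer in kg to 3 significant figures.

22.5 kg

Alkalinity to add: (114 − 51) = 63 mg/L as CaCO₃ × 213,000 L = 13,420 g as CaCO₃.
Equivalents: 13,420 g ÷ 50 g/eq = 268.4 eq.
NaHCO₃ supplies 1 eq per mole → 268.4 mol.
Mass: 268.4 mol × 84 g/mol = 22,540 g.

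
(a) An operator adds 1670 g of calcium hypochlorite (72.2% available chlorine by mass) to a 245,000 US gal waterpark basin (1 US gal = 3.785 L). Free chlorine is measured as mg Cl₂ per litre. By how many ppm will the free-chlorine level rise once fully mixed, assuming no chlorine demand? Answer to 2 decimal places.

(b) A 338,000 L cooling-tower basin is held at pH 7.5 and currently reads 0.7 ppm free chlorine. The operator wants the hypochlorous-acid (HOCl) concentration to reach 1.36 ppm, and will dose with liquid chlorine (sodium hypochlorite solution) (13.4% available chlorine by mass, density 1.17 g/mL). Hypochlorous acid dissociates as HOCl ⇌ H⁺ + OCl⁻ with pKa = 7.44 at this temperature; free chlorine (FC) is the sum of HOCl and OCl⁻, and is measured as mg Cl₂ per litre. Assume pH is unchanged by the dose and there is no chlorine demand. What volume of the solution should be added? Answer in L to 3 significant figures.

(a) 1.30 ppm; (b) 4.79 L

(a) Volume: 245,000 US gal × 3.785 L/gal = 927,325 L.
(a) Available chlorine delivered: 1670 g × 0.722 = 1206 g as Cl₂.
(a) Concentration rise: 1206 g / 927,325 L = 1.3 mg/L = 1.30 ppm.

(b) [OCl⁻]/[HOCl] = 10^(pH − pKa) = 10^(7.5 − 7.44) = 1.148; fraction as HOCl = 1/(1 + 1.148) = 0.4655.
(b) Free chlorine required for 1.36 ppm HOCl: 1.36 / 0.4655 = 2.921 ppm.
(b) FC to add: 2.921 − 0.7 = 2.221 mg/L as Cl₂.
(b) Cl₂ equivalent: 2.221 mg/L × 338,000 L = 750.9 g.
(b) Product at 13.4% available Cl: 750.9 / 0.134 = 5603 g.
(b) Volume: 5603 g ÷ 1.17 g/mL = 4789 mL.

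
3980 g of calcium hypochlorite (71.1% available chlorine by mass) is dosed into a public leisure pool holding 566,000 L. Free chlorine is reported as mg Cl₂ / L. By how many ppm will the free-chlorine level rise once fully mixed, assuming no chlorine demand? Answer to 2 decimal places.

5.00 ppm

Available chlorine delivered: 3980 g × 0.711 = 2830 g as Cl₂.
Concentration rise: 2830 g / 566,000 L = 5 mg/L = 5.00 ppm.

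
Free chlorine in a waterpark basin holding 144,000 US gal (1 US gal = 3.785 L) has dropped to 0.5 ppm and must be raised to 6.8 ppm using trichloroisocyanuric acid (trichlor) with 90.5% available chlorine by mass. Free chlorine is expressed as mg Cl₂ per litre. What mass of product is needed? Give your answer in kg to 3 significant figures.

3.79 kg

Volume: 144,000 US gal × 3.785 L/gal = 545,040 L.
Chlorine deficit: 6.8 − 0.5 = 6.3 ppm = 6.3 mg/L as Cl₂.
Cl₂ equivalent needed: 6.3 mg/L × 545,040 L = 3,434,000 mg = 3434 g.
Product at 90.5% available chlorine: 3434 / 0.905 = 3794 g.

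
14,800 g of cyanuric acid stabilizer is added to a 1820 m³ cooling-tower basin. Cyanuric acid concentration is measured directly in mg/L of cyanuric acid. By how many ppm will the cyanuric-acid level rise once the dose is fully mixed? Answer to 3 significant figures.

Volume: 1820 m³ = 1,820,000 L.
Rise: 14,800 g / 1,820,000 L × 1000 = 8.132 mg/L.

8.13 ppm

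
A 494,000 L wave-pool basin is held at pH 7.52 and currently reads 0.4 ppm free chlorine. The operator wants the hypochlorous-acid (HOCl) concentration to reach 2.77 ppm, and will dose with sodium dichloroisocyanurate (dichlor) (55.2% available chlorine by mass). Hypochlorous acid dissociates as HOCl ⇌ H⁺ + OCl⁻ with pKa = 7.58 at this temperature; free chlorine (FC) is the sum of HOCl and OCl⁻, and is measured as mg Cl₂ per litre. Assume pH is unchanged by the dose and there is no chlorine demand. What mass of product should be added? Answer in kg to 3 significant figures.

4.28 kg

[OCl⁻]/[HOCl] = 10^(pH − pKa) = 10^(7.52 − 7.58) = 0.871; fraction as HOCl = 1/(1 + 0.871) = 0.5345.
Free chlorine required for 2.77 ppm HOCl: 2.77 / 0.5345 = 5.183 ppm.
FC to add: 5.183 − 0.4 = 4.783 mg/L as Cl₂.
Cl₂ equivalent: 4.783 mg/L × 494,000 L = 2363 g.
Product at 55.2% available Cl: 2363 / 0.552 = 4280 g.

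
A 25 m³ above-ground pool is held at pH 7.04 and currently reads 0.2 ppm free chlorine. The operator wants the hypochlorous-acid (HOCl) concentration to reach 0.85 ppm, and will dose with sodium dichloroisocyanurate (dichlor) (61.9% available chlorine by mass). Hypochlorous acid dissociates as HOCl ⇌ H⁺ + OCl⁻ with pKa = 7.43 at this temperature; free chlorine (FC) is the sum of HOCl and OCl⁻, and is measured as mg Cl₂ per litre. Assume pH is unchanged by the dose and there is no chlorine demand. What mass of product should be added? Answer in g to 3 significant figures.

Volume: 25 m³ = 25,000 L.
[OCl⁻]/[HOCl] = 10^(pH − pKa) = 10^(7.04 − 7.43) = 0.4074; fraction as HOCl = 1/(1 + 0.4074) = 0.7105.
Free chlorine required for 0.85 ppm HOCl: 0.85 / 0.7105 = 1.196 ppm.
FC to add: 1.196 − 0.2 = 0.9963 mg/L as Cl₂.
Cl₂ equivalent: 0.9963 mg/L × 25,000 L = 24.91 g.
Product at 61.9% available Cl: 24.91 / 0.619 = 40.24 g.

40.2 g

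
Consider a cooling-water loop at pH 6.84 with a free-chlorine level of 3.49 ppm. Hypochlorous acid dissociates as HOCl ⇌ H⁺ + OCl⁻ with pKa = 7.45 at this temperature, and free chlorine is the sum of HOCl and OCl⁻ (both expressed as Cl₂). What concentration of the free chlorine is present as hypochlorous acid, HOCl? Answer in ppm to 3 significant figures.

2.80 ppm

[OCl⁻]/[HOCl] = 10^(pH − pKa) = 10^(6.84 − 7.45) = 10^-0.61 = 0.2455.
Fraction as HOCl = 1 / (1 + 0.2455) = 0.8029.
HOCl = 0.8029 × 3.49 ppm = 2.802 ppm.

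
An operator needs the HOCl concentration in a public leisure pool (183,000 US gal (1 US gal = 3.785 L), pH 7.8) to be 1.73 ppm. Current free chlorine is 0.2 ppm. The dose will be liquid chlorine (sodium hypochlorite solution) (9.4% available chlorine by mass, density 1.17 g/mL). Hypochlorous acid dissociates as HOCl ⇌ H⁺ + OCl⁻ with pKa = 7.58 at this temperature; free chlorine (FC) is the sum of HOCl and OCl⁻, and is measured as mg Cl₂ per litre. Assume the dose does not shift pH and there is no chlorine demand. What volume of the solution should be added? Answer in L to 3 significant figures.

Volume: 183,000 US gal × 3.785 L/gal = 692,655 L.
[OCl⁻]/[HOCl] = 10^(pH − pKa) = 10^(7.8 − 7.58) = 1.66; fraction as HOCl = 1/(1 + 1.66) = 0.376.
Free chlorine required for 1.73 ppm HOCl: 1.73 / 0.376 = 4.601 ppm.
FC to add: 4.601 − 0.2 = 4.401 mg/L as Cl₂.
Cl₂ equivalent: 4.401 mg/L × 692,655 L = 3048 g.
Product at 9.4% available Cl: 3048 / 0.094 = 32,430 g.
Volume: 32,430 g ÷ 1.17 g/mL = 27,720 mL.

27.7 L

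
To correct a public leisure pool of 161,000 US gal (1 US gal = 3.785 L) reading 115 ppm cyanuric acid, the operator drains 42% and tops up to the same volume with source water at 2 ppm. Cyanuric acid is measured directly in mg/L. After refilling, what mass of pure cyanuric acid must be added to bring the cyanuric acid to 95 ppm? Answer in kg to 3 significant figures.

Volume: 161,000 US gal × 3.785 L/gal = 609,385 L.
After draining 42% and refilling: 115 × 0.58 + 2 × 0.42 = 67.54 ppm.
Deficit to target: 95 − 67.54 = 27.46 mg/L.
Mass: 27.46 mg/L × 609,385 L = 16,730 g cyanuric acid.

16.7 kg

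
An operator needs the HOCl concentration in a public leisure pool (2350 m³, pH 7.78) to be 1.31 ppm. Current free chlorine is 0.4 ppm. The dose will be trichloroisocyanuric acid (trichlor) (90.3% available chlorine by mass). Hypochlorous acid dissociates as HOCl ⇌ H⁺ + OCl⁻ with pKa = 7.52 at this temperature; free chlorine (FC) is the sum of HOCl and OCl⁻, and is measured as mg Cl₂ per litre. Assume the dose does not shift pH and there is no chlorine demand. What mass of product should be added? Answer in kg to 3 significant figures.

Volume: 2350 m³ = 2,350,000 L.
[OCl⁻]/[HOCl] = 10^(pH − pKa) = 10^(7.78 − 7.52) = 1.82; fraction as HOCl = 1/(1 + 1.82) = 0.3546.
Free chlorine required for 1.31 ppm HOCl: 1.31 / 0.3546 = 3.694 ppm.
FC to add: 3.694 − 0.4 = 3.294 mg/L as Cl₂.
Cl₂ equivalent: 3.294 mg/L × 2,350,000 L = 7740 g.
Product at 90.3% available Cl: 7740 / 0.903 = 8572 g.

8.57 kg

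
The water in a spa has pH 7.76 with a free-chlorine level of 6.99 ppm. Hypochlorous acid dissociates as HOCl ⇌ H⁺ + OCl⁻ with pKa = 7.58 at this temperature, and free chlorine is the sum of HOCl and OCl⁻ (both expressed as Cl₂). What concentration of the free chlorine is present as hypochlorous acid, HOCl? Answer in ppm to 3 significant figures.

2.78 ppm

[OCl⁻]/[HOCl] = 10^(pH − pKa) = 10^(7.76 − 7.58) = 10^0.18 = 1.514.
Fraction as HOCl = 1 / (1 + 1.514) = 0.3978.
HOCl = 0.3978 × 6.99 ppm = 2.781 ppm.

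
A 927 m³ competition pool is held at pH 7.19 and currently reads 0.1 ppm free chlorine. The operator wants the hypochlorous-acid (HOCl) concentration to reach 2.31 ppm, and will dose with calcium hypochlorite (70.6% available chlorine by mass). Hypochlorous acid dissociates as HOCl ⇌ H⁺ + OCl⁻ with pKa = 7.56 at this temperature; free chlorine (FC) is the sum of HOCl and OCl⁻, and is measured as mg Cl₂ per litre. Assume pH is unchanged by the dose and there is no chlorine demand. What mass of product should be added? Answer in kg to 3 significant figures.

4.20 kg

Volume: 927 m³ = 927,000 L.
[OCl⁻]/[HOCl] = 10^(pH − pKa) = 10^(7.19 − 7.56) = 0.4266; fraction as HOCl = 1/(1 + 0.4266) = 0.701.
Free chlorine required for 2.31 ppm HOCl: 2.31 / 0.701 = 3.295 ppm.
FC to add: 3.295 − 0.1 = 3.195 mg/L as Cl₂.
Cl₂ equivalent: 3.195 mg/L × 927,000 L = 2962 g.
Product at 70.6% available Cl: 2962 / 0.706 = 4196 g.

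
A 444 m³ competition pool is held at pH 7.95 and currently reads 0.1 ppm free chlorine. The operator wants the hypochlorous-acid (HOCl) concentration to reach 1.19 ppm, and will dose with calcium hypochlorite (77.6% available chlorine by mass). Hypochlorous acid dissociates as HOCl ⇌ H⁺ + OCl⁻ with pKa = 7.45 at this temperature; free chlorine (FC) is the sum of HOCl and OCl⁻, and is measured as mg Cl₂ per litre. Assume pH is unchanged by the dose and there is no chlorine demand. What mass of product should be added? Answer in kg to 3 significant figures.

2.78 kg

Volume: 444 m³ = 444,000 L.
[OCl⁻]/[HOCl] = 10^(pH − pKa) = 10^(7.95 − 7.45) = 3.162; fraction as HOCl = 1/(1 + 3.162) = 0.2403.
Free chlorine required for 1.19 ppm HOCl: 1.19 / 0.2403 = 4.953 ppm.
FC to add: 4.953 − 0.1 = 4.853 mg/L as Cl₂.
Cl₂ equivalent: 4.853 mg/L × 444,000 L = 2155 g.
Product at 77.6% available Cl: 2155 / 0.776 = 2777 g.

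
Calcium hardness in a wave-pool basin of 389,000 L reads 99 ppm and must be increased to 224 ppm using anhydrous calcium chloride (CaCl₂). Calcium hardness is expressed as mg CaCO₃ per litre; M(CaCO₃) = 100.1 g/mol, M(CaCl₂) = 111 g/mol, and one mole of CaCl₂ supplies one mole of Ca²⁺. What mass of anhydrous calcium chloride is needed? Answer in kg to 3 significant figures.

Hardness to add: (224 − 99) = 125 mg/L as CaCO₃ × 389,000 L = 48,620 g as CaCO₃.
Moles of Ca²⁺ (1 mol Ca²⁺ ≡ 1 mol CaCO₃): 48,620 / 100.1 g/mol = 485.8 mol.
Mass of CaCl₂: 485.8 × 111 = 53,920 g.

53.9 kg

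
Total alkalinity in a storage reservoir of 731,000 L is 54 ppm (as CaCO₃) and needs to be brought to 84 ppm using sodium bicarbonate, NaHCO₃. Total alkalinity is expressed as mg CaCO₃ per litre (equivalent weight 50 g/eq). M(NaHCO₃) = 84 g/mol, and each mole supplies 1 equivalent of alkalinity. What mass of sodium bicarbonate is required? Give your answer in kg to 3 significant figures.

Alkalinity to add: (84 − 54) = 30 mg/L as CaCO₃ × 731,000 L = 21,930 g as CaCO₃.
Equivalents: 21,930 g ÷ 50 g/eq = 438.6 eq.
NaHCO₃ supplies 1 eq per mole → 438.6 mol.
Mass: 438.6 mol × 84 g/mol = 36,840 g.

36.8 kg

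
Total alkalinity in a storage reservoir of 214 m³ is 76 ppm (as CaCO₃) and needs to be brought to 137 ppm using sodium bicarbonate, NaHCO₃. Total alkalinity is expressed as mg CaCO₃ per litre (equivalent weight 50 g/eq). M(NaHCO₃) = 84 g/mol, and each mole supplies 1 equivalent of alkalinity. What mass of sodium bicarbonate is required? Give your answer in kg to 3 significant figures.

Volume: 214 m³ = 214,000 L.
Alkalinity to add: (137 − 76) = 61 mg/L as CaCO₃ × 214,000 L = 13,050 g as CaCO₃.
Equivalents: 13,050 g ÷ 50 g/eq = 261.1 eq.
NaHCO₃ supplies 1 eq per mole → 261.1 mol.
Mass: 261.1 mol × 84 g/mol = 21,930 g.

21.9 kg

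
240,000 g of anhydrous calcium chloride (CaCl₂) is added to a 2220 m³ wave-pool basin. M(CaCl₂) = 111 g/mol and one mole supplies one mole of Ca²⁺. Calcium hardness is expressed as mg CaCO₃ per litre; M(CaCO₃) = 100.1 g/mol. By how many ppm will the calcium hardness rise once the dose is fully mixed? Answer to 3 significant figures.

97.5 ppm

Volume: 2220 m³ = 2,220,000 L.
Moles of Ca²⁺: 240,000 g ÷ 111 g/mol = 2162 mol.
As CaCO₃: 2162 mol × 100.1 g/mol = 216,400 g.
Rise: 216,400 g / 2,220,000 L × 1000 = 97.49 mg/L.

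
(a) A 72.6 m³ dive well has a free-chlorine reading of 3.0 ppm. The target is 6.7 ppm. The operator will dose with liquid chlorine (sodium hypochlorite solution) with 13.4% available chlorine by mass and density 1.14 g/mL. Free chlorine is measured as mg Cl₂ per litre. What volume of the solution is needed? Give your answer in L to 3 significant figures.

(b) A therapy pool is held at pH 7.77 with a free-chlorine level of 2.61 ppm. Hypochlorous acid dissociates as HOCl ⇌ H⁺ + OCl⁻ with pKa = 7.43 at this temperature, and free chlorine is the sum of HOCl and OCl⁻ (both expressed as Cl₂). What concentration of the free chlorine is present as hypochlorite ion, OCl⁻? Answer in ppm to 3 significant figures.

(a) 1.76 L; (b) 1.79 ppm

(a) Volume: 72.6 m³ = 72,600 L.
(a) Chlorine deficit: 6.7 − 3.0 = 3.7 ppm = 3.7 mg/L as Cl₂.
(a) Cl₂ equivalent needed: 3.7 mg/L × 72,600 L = 268,600 mg = 268.6 g.
(a) Product at 13.4% available chlorine: 268.6 / 0.134 = 2005 g.
(a) Volume at density 1.14 g/mL: 2005 g ÷ 1.14 g/mL = 1758 mL.

(b) [OCl⁻]/[HOCl] = 10^(pH − pKa) = 10^(7.77 − 7.43) = 10^0.34 = 2.188.
(b) Fraction as HOCl = 1 / (1 + 2.188) = 0.3137.
(b) OCl⁻ = (1 − 0.3137) × 2.61 ppm = 1.791 ppm.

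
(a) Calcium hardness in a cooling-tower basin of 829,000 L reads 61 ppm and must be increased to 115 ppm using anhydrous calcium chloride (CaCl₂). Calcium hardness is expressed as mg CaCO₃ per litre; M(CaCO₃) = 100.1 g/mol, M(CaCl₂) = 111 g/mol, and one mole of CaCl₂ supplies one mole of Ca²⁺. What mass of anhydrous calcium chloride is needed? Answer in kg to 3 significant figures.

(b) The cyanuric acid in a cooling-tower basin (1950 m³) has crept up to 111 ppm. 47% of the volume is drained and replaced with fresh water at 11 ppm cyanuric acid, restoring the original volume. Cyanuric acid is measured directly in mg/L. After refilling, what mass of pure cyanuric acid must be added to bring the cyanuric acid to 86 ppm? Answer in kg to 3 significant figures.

(a) Hardness to add: (115 − 61) = 54 mg/L as CaCO₃ × 829,000 L = 44,770 g as CaCO₃.
(a) Moles of Ca²⁺ (1 mol Ca²⁺ ≡ 1 mol CaCO₃): 44,770 / 100.1 g/mol = 447.2 mol.
(a) Mass of CaCl₂: 447.2 × 111 = 49,640 g.

(b) Volume: 1950 m³ = 1,950,000 L.
(b) After draining 47% and refilling: 111 × 0.53 + 11 × 0.47 = 64 ppm.
(b) Deficit to target: 86 − 64 = 22 mg/L.
(b) Mass: 22 mg/L × 1,950,000 L = 42,900 g cyanuric acid.

(a) 49.6 kg; (b) 42.9 kg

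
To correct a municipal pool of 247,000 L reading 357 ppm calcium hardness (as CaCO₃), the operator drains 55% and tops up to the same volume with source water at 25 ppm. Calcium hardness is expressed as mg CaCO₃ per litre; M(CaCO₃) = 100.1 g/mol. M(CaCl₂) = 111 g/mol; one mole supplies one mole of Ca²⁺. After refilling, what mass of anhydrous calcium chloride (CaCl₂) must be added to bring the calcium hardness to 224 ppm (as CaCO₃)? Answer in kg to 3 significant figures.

13.6 kg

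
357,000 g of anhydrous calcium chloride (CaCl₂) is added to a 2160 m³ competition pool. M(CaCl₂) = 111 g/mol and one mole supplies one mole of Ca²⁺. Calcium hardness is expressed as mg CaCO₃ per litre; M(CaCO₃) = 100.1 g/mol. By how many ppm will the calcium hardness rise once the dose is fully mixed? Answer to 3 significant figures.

Volume: 2160 m³ = 2,160,000 L.
Moles of Ca²⁺: 357,000 g ÷ 111 g/mol = 3216 mol.
As CaCO₃: 3216 mol × 100.1 g/mol = 321,900 g.
Rise: 321,900 g / 2,160,000 L × 1000 = 149 mg/L.

149 ppm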